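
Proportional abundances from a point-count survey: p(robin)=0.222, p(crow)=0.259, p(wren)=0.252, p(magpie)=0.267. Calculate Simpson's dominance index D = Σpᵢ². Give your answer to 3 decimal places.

0.251

D = 0.222² + 0.259² + 0.252² + 0.267² = 0.04928 + 0.06708 + 0.06350 + 0.07129 = 0.25116 (working shown to 5 dp, full precision carried).
To 3 decimal places, D = 0.251.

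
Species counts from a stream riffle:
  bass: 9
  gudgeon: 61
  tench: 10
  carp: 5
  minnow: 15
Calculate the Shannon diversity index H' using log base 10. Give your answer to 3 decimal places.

0.514

Total N = 9+61+10+5+15 = 100, so the proportions are 0.09, 0.61, 0.1, 0.05, 0.15 (working shown to 5 dp, full precision carried).
Each pᵢ log₁₀ pᵢ term: 0.09×(-1.04576)=-0.09412, 0.61×(-0.21467)=-0.13095, 0.1×(-1.00000)=-0.10000, 0.05×(-1.30103)=-0.06505, 0.15×(-0.82391)=-0.12359.
Sum = -0.51370, so H' = 0.514.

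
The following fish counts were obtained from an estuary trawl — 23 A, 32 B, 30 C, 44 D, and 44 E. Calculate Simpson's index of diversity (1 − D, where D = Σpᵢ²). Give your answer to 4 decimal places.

0.7887

Total N = 23+32+30+44+44 = 173, so the proportions are 0.132948, 0.184971, 0.17341, 0.254335, 0.254335 (working shown to 6 dp, full precision carried).
D = 0.132948² + 0.184971² + 0.17341² + 0.254335² + 0.254335² = 0.017675 + 0.034214 + 0.030071 + 0.064686 + 0.064686 = 0.211333.
So 1 − D = 0.788667, i.e. 0.7887 to 4 decimal places.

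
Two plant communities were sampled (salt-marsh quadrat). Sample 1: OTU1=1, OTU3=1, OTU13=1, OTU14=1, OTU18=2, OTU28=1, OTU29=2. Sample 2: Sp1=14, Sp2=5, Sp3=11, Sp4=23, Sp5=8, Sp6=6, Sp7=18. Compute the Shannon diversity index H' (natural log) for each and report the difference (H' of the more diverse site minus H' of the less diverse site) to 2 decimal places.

0.07

Sample 1: N=9, proportions 0.1111, 0.1111, 0.1111, 0.1111, 0.2222, 0.1111, 0.2222, giving H' = 1.8892 (working shown to 4 dp, full precision carried).
Sample 2: N=85, proportions 0.1647, 0.0588, 0.1294, 0.2706, 0.0941, 0.0706, 0.2118, giving H' = 1.8203.
Difference = |1.8892 − 1.8203| = 0.0689, i.e. 0.07 to 2 decimal places.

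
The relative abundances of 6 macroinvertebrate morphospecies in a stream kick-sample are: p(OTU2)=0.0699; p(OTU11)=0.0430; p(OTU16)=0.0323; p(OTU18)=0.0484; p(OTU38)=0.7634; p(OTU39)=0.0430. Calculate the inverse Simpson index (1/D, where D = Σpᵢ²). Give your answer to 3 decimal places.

D = 0.0699² + 0.043² + 0.0323² + 0.0484² + 0.7634² + 0.043² = 0.004886 + 0.001849 + 0.001043 + 0.002343 + 0.582780 + 0.001849 = 0.594749 (working shown to 6 dp, full precision carried).
So 1/D = 1.68138, i.e. 1.681 to 3 decimal places.

1.681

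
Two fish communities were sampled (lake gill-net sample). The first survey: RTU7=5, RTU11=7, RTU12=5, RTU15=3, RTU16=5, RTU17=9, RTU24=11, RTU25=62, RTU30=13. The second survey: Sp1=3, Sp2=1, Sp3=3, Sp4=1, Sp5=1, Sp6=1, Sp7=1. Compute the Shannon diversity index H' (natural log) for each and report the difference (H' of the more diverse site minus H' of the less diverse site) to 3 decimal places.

The first survey: N=120, proportions 0.04167, 0.05833, 0.04167, 0.025, 0.04167, 0.075, 0.09167, 0.51667, 0.10833, giving H' = 1.65051 (working shown to 5 dp, full precision carried).
The second survey: N=11, proportions 0.27273, 0.09091, 0.27273, 0.09091, 0.09091, 0.09091, 0.09091, giving H' = 1.79865.
Difference = |1.65051 − 1.79865| = 0.14814, i.e. 0.148 to 3 decimal places.

0.148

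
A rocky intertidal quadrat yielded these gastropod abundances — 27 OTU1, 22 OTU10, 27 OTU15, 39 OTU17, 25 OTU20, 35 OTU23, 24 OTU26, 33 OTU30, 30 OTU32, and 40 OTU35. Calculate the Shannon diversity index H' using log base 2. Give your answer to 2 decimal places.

Total N = 27+22+27+39+25+35+24+33+30+40 = 302, so the proportions are 0.0894, 0.0728, 0.0894, 0.1291, 0.0828, 0.1159, 0.0795, 0.1093, 0.0993, 0.1325 (working shown to 4 dp, full precision carried).
Each pᵢ log₂ pᵢ term: 0.0894×(-3.4835)=-0.3114, 0.0728×(-3.7790)=-0.2753, 0.0894×(-3.4835)=-0.3114, 0.1291×(-2.9530)=-0.3813, 0.0828×(-3.5945)=-0.2976, 0.1159×(-3.1091)=-0.3603, 0.0795×(-3.6534)=-0.2903, 0.1093×(-3.1940)=-0.3490, 0.0993×(-3.3315)=-0.3309, 0.1325×(-2.9165)=-0.3863.
Sum = -3.2940, so H' = 3.29.

3.29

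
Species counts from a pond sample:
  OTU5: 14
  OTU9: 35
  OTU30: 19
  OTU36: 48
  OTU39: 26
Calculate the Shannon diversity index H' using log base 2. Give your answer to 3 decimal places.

Total N = 14+35+19+48+26 = 142, so the proportions are 0.09859, 0.24648, 0.1338, 0.33803, 0.1831 (working shown to 5 dp, full precision carried).
Each pᵢ log₂ pᵢ term: 0.09859×(-3.34239)=-0.32953, 0.24648×(-2.02046)=-0.49800, 0.1338×(-2.90182)=-0.38827, 0.33803×(-1.56478)=-0.52894, 0.1831×(-2.44931)=-0.44846.
Sum = -2.19321, so H' = 2.193.

2.193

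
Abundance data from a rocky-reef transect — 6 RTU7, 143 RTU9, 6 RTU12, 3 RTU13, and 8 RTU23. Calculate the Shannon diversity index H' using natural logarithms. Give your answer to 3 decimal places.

0.587

Total N = 6+143+6+3+8 = 166, so the proportions are 0.03614, 0.86145, 0.03614, 0.01807, 0.04819 (working shown to 5 dp, full precision carried).
Each pᵢ ln pᵢ term: 0.03614×(-3.32023)=-0.12001, 0.86145×(-0.14914)=-0.12848, 0.03614×(-3.32023)=-0.12001, 0.01807×(-4.01338)=-0.07253, 0.04819×(-3.03255)=-0.14615.
Sum = -0.58717, so H' = 0.587.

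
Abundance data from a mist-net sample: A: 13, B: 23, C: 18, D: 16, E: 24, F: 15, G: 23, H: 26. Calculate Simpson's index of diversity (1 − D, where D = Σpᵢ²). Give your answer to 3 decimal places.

Total N = 13+23+18+16+24+15+23+26 = 158, so the proportions are 0.08228, 0.14557, 0.11392, 0.10127, 0.1519, 0.09494, 0.14557, 0.16456 (working shown to 5 dp, full precision carried).
D = 0.08228² + 0.14557² + 0.11392² + 0.10127² + 0.1519² + 0.09494² + 0.14557² + 0.16456² = 0.00677 + 0.02119 + 0.01298 + 0.01025 + 0.02307 + 0.00901 + 0.02119 + 0.02708 = 0.13155.
So 1 − D = 0.86845, i.e. 0.868 to 3 decimal places.

0.868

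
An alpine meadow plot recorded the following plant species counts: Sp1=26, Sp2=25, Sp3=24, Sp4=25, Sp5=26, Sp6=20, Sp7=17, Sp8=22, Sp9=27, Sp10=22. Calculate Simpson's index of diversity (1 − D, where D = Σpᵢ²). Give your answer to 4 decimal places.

0.8984

Total N = 26+25+24+25+26+20+17+22+27+22 = 234, so the proportions are 0.111111, 0.106838, 0.102564, 0.106838, 0.111111, 0.08547, 0.07265, 0.094017, 0.115385, 0.094017 (working shown to 6 dp, full precision carried).
D = 0.111111² + 0.106838² + 0.102564² + 0.106838² + 0.111111² + 0.08547² + 0.07265² + 0.094017² + 0.115385² + 0.094017² = 0.012346 + 0.011414 + 0.010519 + 0.011414 + 0.012346 + 0.007305 + 0.005278 + 0.008839 + 0.013314 + 0.008839 = 0.101614.
So 1 − D = 0.898386, i.e. 0.8984 to 4 decimal places.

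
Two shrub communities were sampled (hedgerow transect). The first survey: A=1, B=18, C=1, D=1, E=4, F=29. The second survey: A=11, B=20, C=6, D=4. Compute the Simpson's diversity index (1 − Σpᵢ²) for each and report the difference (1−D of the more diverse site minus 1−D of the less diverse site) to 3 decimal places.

0.065

The first survey: N=54, proportions 0.01852, 0.33333, 0.01852, 0.01852, 0.07407, 0.53704, giving 1−D = 0.59396 (working shown to 5 dp, full precision carried).
The second survey: N=41, proportions 0.26829, 0.4878, 0.14634, 0.09756, giving 1−D = 0.65913.
Difference = |0.59396 − 0.65913| = 0.06517, i.e. 0.065 to 3 decimal places.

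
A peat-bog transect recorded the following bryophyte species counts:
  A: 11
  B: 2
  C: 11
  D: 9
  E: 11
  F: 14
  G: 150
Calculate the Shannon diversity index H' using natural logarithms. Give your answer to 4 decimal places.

1.0643

Total N = 11+2+11+9+11+14+150 = 208, so the proportions are 0.052885, 0.009615, 0.052885, 0.043269, 0.052885, 0.067308, 0.721154 (working shown to 6 dp, full precision carried).
Each pᵢ ln pᵢ term: 0.052885×(-2.939643)=-0.155462, 0.009615×(-4.644391)=-0.044658, 0.052885×(-2.939643)=-0.155462, 0.043269×(-3.140314)=-0.135879, 0.052885×(-2.939643)=-0.155462, 0.067308×(-2.698481)=-0.181629, 0.721154×(-0.326903)=-0.235747.
Sum = -1.064298, so H' = 1.0643.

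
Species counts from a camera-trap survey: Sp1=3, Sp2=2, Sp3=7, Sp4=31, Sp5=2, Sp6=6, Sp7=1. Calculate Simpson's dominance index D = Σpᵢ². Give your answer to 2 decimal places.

Total N = 3+2+7+31+2+6+1 = 52, so the proportions are 0.0577, 0.0385, 0.1346, 0.5962, 0.0385, 0.1154, 0.0192 (working shown to 4 dp, full precision carried).
D = 0.0577² + 0.0385² + 0.1346² + 0.5962² + 0.0385² + 0.1154² + 0.0192² = 0.0033 + 0.0015 + 0.0181 + 0.3554 + 0.0015 + 0.0133 + 0.0004 = 0.3935.
To 2 decimal places, D = 0.39.

0.39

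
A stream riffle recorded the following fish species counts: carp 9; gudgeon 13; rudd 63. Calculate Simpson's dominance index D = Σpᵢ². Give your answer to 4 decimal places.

Total N = 9+13+63 = 85, so the proportions are 0.105882, 0.152941, 0.741176 (working shown to 6 dp, full precision carried).
D = 0.105882² + 0.152941² + 0.741176² = 0.011211 + 0.023391 + 0.549343 = 0.583945.
To 4 decimal places, D = 0.5839.

0.5839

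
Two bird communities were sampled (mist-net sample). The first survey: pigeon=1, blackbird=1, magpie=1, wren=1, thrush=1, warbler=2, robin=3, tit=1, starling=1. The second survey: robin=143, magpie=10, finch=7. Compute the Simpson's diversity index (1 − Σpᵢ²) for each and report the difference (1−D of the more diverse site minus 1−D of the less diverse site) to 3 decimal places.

0.666

The first survey: N=12, proportions 0.08333, 0.08333, 0.08333, 0.08333, 0.08333, 0.16667, 0.25, 0.08333, 0.08333, giving 1−D = 0.86111 (working shown to 5 dp, full precision carried).
The second survey: N=160, proportions 0.89375, 0.0625, 0.04375, giving 1−D = 0.19539.
Difference = |0.86111 − 0.19539| = 0.66572, i.e. 0.666 to 3 decimal places.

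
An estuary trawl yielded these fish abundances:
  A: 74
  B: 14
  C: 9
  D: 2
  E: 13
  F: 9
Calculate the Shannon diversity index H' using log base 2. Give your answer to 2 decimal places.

1.80

Total N = 74+14+9+2+13+9 = 121, so the proportions are 0.6116, 0.1157, 0.0744, 0.0165, 0.1074, 0.0744 (working shown to 4 dp, full precision carried).
Each pᵢ log₂ pᵢ term: 0.6116×(-0.7094)=-0.4339, 0.1157×(-3.1115)=-0.3600, 0.0744×(-3.7489)=-0.2788, 0.0165×(-5.9189)=-0.0978, 0.1074×(-3.2184)=-0.3458, 0.0744×(-3.7489)=-0.2788.
Sum = -1.7952, so H' = 1.80.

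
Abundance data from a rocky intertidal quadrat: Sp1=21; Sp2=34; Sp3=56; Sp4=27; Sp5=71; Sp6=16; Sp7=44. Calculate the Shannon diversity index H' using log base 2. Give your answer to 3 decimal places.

Total N = 21+34+56+27+71+16+44 = 269, so the proportions are 0.07807, 0.12639, 0.20818, 0.10037, 0.26394, 0.05948, 0.16357 (working shown to 5 dp, full precision carried).
Each pᵢ log₂ pᵢ term: 0.07807×(-3.67914)=-0.28722, 0.12639×(-2.98400)=-0.37716, 0.20818×(-2.26411)=-0.47134, 0.10037×(-3.31657)=-0.33289, 0.26394×(-1.92172)=-0.50722, 0.05948×(-4.07146)=-0.24217, 0.16357×(-2.61203)=-0.42725.
Sum = -2.64524, so H' = 2.645.

2.645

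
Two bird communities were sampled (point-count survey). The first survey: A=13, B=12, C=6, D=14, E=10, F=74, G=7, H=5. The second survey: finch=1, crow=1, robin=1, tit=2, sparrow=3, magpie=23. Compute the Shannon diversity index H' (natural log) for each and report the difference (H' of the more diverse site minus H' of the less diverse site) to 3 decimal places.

The first survey: N=141, proportions 0.092199, 0.085106, 0.042553, 0.099291, 0.070922, 0.524823, 0.049645, 0.035461, giving H' = 1.586662 (working shown to 6 dp, full precision carried).
The second survey: N=31, proportions 0.032258, 0.032258, 0.032258, 0.064516, 0.096774, 0.741935, giving H' = 0.956616.
Difference = |1.586662 − 0.956616| = 0.630046, i.e. 0.630 to 3 decimal places.

0.630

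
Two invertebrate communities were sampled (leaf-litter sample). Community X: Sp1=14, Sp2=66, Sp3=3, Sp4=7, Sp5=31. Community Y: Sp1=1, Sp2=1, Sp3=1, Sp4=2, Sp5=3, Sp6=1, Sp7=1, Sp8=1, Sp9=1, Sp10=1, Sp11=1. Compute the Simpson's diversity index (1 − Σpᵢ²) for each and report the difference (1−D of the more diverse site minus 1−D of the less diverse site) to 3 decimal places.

0.268

Community X: N=121, proportions 0.115702, 0.545455, 0.024793, 0.057851, 0.256198, giving 1−D = 0.619493 (working shown to 6 dp, full precision carried).
Community Y: N=14, proportions 0.071429, 0.071429, 0.071429, 0.142857, 0.214286, 0.071429, 0.071429, 0.071429, 0.071429, 0.071429, 0.071429, giving 1−D = 0.887755.
Difference = |0.619493 − 0.887755| = 0.268262, i.e. 0.268 to 3 decimal places.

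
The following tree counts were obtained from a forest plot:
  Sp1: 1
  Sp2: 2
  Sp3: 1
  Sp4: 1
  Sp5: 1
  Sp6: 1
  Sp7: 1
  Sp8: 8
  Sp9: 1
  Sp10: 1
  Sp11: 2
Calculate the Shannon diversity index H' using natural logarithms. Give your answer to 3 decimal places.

2.025

Total N = 1+2+1+1+1+1+1+8+1+1+2 = 20, so the proportions are 0.05, 0.1, 0.05, 0.05, 0.05, 0.05, 0.05, 0.4, 0.05, 0.05, 0.1 (working shown to 5 dp, full precision carried).
Each pᵢ ln pᵢ term: 0.05×(-2.99573)=-0.14979, 0.1×(-2.30259)=-0.23026, 0.05×(-2.99573)=-0.14979, 0.05×(-2.99573)=-0.14979, 0.05×(-2.99573)=-0.14979, 0.05×(-2.99573)=-0.14979, 0.05×(-2.99573)=-0.14979, 0.4×(-0.91629)=-0.36652, 0.05×(-2.99573)=-0.14979, 0.05×(-2.99573)=-0.14979, 0.1×(-2.30259)=-0.23026.
Sum = -2.02533, so H' = 2.025.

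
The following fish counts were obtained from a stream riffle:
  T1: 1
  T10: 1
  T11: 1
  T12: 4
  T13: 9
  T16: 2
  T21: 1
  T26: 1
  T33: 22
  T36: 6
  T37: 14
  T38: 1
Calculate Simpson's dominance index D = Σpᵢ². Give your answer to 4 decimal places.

0.2074

Total N = 1+1+1+4+9+2+1+1+22+6+14+1 = 63, so the proportions are 0.015873, 0.015873, 0.015873, 0.063492, 0.142857, 0.031746, 0.015873, 0.015873, 0.349206, 0.095238, 0.222222, 0.015873 (working shown to 6 dp, full precision carried).
D = 0.015873² + 0.015873² + 0.015873² + 0.063492² + 0.142857² + 0.031746² + 0.015873² + 0.015873² + 0.349206² + 0.095238² + 0.222222² + 0.015873² = 0.000252 + 0.000252 + 0.000252 + 0.004031 + 0.020408 + 0.001008 + 0.000252 + 0.000252 + 0.121945 + 0.009070 + 0.049383 + 0.000252 = 0.207357.
To 4 decimal places, D = 0.2074.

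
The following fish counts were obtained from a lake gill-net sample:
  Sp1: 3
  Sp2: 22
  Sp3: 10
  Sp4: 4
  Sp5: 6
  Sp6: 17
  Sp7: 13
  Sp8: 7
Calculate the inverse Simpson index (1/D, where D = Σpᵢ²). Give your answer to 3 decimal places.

Total N = 3+22+10+4+6+17+13+7 = 82, so the proportions are 0.0365854, 0.2682927, 0.1219512, 0.0487805, 0.0731707, 0.2073171, 0.1585366, 0.0853659 (working shown to 7 dp, full precision carried).
D = 0.0365854² + 0.2682927² + 0.1219512² + 0.0487805² + 0.0731707² + 0.2073171² + 0.1585366² + 0.0853659² = 0.0013385 + 0.0719810 + 0.0148721 + 0.0023795 + 0.0053540 + 0.0429804 + 0.0251338 + 0.0072873 = 0.1713266.
So 1/D = 5.83681, i.e. 5.837 to 3 decimal places.

5.837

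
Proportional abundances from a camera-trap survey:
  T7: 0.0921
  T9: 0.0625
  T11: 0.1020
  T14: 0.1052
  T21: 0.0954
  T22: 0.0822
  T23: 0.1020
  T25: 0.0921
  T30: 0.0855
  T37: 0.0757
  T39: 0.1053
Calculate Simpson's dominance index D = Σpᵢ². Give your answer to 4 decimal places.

0.0927

D = 0.0921² + 0.0625² + 0.102² + 0.1052² + 0.0954² + 0.0822² + 0.102² + 0.0921² + 0.0855² + 0.0757² + 0.1053² = 0.008482 + 0.003906 + 0.010404 + 0.011067 + 0.009101 + 0.006757 + 0.010404 + 0.008482 + 0.007310 + 0.005730 + 0.011088 = 0.092733 (working shown to 6 dp, full precision carried).
To 4 decimal places, D = 0.0927.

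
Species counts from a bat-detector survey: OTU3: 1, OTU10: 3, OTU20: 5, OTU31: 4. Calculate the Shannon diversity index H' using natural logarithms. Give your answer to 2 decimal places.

1.27

Total N = 1+3+5+4 = 13, so the proportions are 0.0769, 0.2308, 0.3846, 0.3077 (working shown to 4 dp, full precision carried).
Each pᵢ ln pᵢ term: 0.0769×(-2.5649)=-0.1973, 0.2308×(-1.4663)=-0.3384, 0.3846×(-0.9555)=-0.3675, 0.3077×(-1.1787)=-0.3627.
Sum = -1.2659, so H' = 1.27.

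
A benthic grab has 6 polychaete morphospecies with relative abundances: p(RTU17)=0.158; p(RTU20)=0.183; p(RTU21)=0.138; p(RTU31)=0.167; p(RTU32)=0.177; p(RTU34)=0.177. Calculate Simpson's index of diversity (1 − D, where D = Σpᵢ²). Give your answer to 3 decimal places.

D = 0.158² + 0.183² + 0.138² + 0.167² + 0.177² + 0.177² = 0.02496 + 0.03349 + 0.01904 + 0.02789 + 0.03133 + 0.03133 = 0.16804 (working shown to 5 dp, full precision carried).
So 1 − D = 0.83196, i.e. 0.832 to 3 decimal places.

0.832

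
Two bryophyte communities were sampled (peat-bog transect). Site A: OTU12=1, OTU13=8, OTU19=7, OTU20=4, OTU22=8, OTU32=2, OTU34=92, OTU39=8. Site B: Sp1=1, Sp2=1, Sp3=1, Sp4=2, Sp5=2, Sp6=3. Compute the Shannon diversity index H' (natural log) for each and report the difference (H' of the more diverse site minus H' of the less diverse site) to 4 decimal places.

0.5702

Site A: N=130, proportions 0.007692, 0.061538, 0.053846, 0.030769, 0.061538, 0.015385, 0.707692, 0.061538, giving H' = 1.125504 (working shown to 6 dp, full precision carried).
Site B: N=10, proportions 0.1, 0.1, 0.1, 0.2, 0.2, 0.3, giving H' = 1.695743.
Difference = |1.125504 − 1.695743| = 0.570239, i.e. 0.5702 to 4 decimal places.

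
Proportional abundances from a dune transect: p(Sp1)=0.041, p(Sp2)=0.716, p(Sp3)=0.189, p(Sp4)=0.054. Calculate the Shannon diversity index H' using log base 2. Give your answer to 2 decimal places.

Each pᵢ log₂ pᵢ term (working shown to 4 dp, full precision carried): 0.041×(-4.6082)=-0.1889, 0.716×(-0.4820)=-0.3451, 0.189×(-2.4035)=-0.4543, 0.054×(-4.2109)=-0.2274.
Sum = -1.2157, so H' = 1.22.

1.22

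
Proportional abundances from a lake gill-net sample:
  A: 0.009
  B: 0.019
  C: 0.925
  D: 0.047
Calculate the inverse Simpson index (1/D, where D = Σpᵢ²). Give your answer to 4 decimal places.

1.1651

D = 0.009² + 0.019² + 0.925² + 0.047² = 0.0000810 + 0.0003610 + 0.8556250 + 0.0022090 = 0.8582760 (working shown to 7 dp, full precision carried).
So 1/D = 1.165126, i.e. 1.1651 to 4 decimal places.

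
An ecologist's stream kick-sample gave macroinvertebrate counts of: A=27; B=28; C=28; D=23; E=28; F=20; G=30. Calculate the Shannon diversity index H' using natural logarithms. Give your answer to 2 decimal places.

1.94

Total N = 27+28+28+23+28+20+30 = 184, so the proportions are 0.1467, 0.1522, 0.1522, 0.125, 0.1522, 0.1087, 0.163 (working shown to 4 dp, full precision carried).
Each pᵢ ln pᵢ term: 0.1467×(-1.9191)=-0.2816, 0.1522×(-1.8827)=-0.2865, 0.1522×(-1.8827)=-0.2865, 0.125×(-2.0794)=-0.2599, 0.1522×(-1.8827)=-0.2865, 0.1087×(-2.2192)=-0.2412, 0.163×(-1.8137)=-0.2957.
Sum = -1.9380, so H' = 1.94.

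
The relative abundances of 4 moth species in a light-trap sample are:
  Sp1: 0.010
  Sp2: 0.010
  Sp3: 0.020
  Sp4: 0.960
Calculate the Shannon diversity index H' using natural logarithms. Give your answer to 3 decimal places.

0.210

Each pᵢ ln pᵢ term (working shown to 5 dp, full precision carried): 0.01×(-4.60517)=-0.04605, 0.01×(-4.60517)=-0.04605, 0.02×(-3.91202)=-0.07824, 0.96×(-0.04082)=-0.03919.
Sum = -0.20953, so H' = 0.210.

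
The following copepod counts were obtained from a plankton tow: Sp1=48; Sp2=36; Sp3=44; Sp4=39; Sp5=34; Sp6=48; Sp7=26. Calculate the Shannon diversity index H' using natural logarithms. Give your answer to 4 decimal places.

Total N = 48+36+44+39+34+48+26 = 275, so the proportions are 0.174545, 0.130909, 0.16, 0.141818, 0.123636, 0.174545, 0.094545 (working shown to 6 dp, full precision carried).
Each pᵢ ln pᵢ term: 0.174545×(-1.745570)=-0.304681, 0.130909×(-2.033252)=-0.266171, 0.16×(-1.832581)=-0.293213, 0.141818×(-1.953209)=-0.277001, 0.123636×(-2.090411)=-0.258451, 0.174545×(-1.745570)=-0.304681, 0.094545×(-2.358675)=-0.223002.
Sum = -1.927200, so H' = 1.9272.

1.9272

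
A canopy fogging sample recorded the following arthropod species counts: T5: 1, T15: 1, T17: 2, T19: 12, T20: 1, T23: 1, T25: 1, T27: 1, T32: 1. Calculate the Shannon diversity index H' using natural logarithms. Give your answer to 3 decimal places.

Total N = 1+1+2+12+1+1+1+1+1 = 21, so the proportions are 0.04762, 0.04762, 0.09524, 0.57143, 0.04762, 0.04762, 0.04762, 0.04762, 0.04762 (working shown to 5 dp, full precision carried).
Each pᵢ ln pᵢ term: 0.04762×(-3.04452)=-0.14498, 0.04762×(-3.04452)=-0.14498, 0.09524×(-2.35138)=-0.22394, 0.57143×(-0.55962)=-0.31978, 0.04762×(-3.04452)=-0.14498, 0.04762×(-3.04452)=-0.14498, 0.04762×(-3.04452)=-0.14498, 0.04762×(-3.04452)=-0.14498, 0.04762×(-3.04452)=-0.14498.
Sum = -1.55856, so H' = 1.559.

1.559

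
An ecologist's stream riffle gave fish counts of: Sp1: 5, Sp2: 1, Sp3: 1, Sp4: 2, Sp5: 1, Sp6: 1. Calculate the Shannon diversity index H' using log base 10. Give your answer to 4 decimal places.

0.6689

Total N = 5+1+1+2+1+1 = 11, so the proportions are 0.454545, 0.090909, 0.090909, 0.181818, 0.090909, 0.090909 (working shown to 6 dp, full precision carried).
Each pᵢ log₁₀ pᵢ term: 0.454545×(-0.342423)=-0.155647, 0.090909×(-1.041393)=-0.094672, 0.090909×(-1.041393)=-0.094672, 0.181818×(-0.740363)=-0.134611, 0.090909×(-1.041393)=-0.094672, 0.090909×(-1.041393)=-0.094672.
Sum = -0.668946, so H' = 0.6689.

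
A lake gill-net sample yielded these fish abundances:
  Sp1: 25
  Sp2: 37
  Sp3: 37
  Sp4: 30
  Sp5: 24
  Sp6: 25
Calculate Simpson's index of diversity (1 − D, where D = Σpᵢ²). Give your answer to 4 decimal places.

0.8275

Total N = 25+37+37+30+24+25 = 178, so the proportions are 0.140449, 0.207865, 0.207865, 0.168539, 0.134831, 0.140449 (working shown to 6 dp, full precision carried).
D = 0.140449² + 0.207865² + 0.207865² + 0.168539² + 0.134831² + 0.140449² = 0.019726 + 0.043208 + 0.043208 + 0.028406 + 0.018180 + 0.019726 = 0.172453.
So 1 − D = 0.827547, i.e. 0.8275 to 4 decimal places.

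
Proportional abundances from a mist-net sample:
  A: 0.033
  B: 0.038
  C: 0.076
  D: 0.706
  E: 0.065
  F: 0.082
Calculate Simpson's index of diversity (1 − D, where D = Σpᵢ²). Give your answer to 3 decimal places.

0.482

D = 0.033² + 0.038² + 0.076² + 0.706² + 0.065² + 0.082² = 0.00109 + 0.00144 + 0.00578 + 0.49844 + 0.00423 + 0.00672 = 0.51769 (working shown to 5 dp, full precision carried).
So 1 − D = 0.48231, i.e. 0.482 to 3 decimal places.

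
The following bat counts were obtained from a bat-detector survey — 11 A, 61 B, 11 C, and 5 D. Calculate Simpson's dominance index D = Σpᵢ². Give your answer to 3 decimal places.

Total N = 11+61+11+5 = 88, so the proportions are 0.125, 0.69318, 0.125, 0.05682 (working shown to 5 dp, full precision carried).
D = 0.125² + 0.69318² + 0.125² + 0.05682² = 0.01562 + 0.48050 + 0.01562 + 0.00323 = 0.51498.
To 3 decimal places, D = 0.515.

0.515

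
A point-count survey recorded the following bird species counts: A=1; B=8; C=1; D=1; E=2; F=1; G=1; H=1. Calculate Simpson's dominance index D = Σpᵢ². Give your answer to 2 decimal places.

0.29

Total N = 1+8+1+1+2+1+1+1 = 16, so the proportions are 0.0625, 0.5, 0.0625, 0.0625, 0.125, 0.0625, 0.0625, 0.0625 (working shown to 4 dp, full precision carried).
D = 0.0625² + 0.5² + 0.0625² + 0.0625² + 0.125² + 0.0625² + 0.0625² + 0.0625² = 0.0039 + 0.2500 + 0.0039 + 0.0039 + 0.0156 + 0.0039 + 0.0039 + 0.0039 = 0.2891.
To 2 decimal places, D = 0.29.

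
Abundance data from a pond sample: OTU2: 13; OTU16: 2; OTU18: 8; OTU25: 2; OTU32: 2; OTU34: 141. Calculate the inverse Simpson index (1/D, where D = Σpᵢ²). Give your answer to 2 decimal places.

Total N = 13+2+8+2+2+141 = 168, so the proportions are 0.07738, 0.0119, 0.04762, 0.0119, 0.0119, 0.83929 (working shown to 5 dp, full precision carried).
D = 0.07738² + 0.0119² + 0.04762² + 0.0119² + 0.0119² + 0.83929² = 0.00599 + 0.00014 + 0.00227 + 0.00014 + 0.00014 + 0.70440 = 0.71308.
So 1/D = 1.4024, i.e. 1.40 to 2 decimal places.

1.40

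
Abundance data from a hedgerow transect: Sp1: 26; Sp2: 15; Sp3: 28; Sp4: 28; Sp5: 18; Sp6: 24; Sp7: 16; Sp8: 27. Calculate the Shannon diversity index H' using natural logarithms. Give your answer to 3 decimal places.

Total N = 26+15+28+28+18+24+16+27 = 182, so the proportions are 0.14286, 0.08242, 0.15385, 0.15385, 0.0989, 0.13187, 0.08791, 0.14835 (working shown to 5 dp, full precision carried).
Each pᵢ ln pᵢ term: 0.14286×(-1.94591)=-0.27799, 0.08242×(-2.49596)=-0.20571, 0.15385×(-1.87180)=-0.28797, 0.15385×(-1.87180)=-0.28797, 0.0989×(-2.31363)=-0.22882, 0.13187×(-2.02595)=-0.26716, 0.08791×(-2.43142)=-0.21375, 0.14835×(-1.90817)=-0.28308.
Sum = -2.05245, so H' = 2.052.

2.052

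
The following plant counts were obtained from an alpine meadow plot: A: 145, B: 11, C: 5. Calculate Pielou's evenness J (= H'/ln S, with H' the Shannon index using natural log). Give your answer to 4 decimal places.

0.3508

Total N = 145+11+5 = 161, so the proportions are 0.900621, 0.068323, 0.031056 (working shown to 6 dp, full precision carried).
H' = −Σ pᵢ ln pᵢ = −((-0.094269) + (-0.183345) + (-0.107825)) = 0.385439.
With S = 3 species, ln S = 1.098612, so J = 0.385439/1.098612 = 0.350842, i.e. 0.3508 to 4 decimal places.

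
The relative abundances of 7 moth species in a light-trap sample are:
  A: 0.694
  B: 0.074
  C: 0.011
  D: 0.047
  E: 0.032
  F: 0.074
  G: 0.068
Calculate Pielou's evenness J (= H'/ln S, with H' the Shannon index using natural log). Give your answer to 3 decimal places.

H' = −Σ pᵢ ln pᵢ = −((-0.25351) + (-0.19267) + (-0.04961) + (-0.14371) + (-0.11014) + (-0.19267) + (-0.18280)) = 1.12511 (working shown to 5 dp, full precision carried).
With S = 7 species, ln S = 1.94591, so J = 1.12511/1.94591 = 0.57819, i.e. 0.578 to 3 decimal places.

0.578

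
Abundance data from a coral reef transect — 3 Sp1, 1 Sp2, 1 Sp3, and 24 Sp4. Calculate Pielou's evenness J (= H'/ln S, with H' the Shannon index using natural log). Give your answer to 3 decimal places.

0.450

Total N = 3+1+1+24 = 29, so the proportions are 0.10345, 0.03448, 0.03448, 0.82759 (working shown to 5 dp, full precision carried).
H' = −Σ pᵢ ln pᵢ = −((-0.23469) + (-0.11611) + (-0.11611) + (-0.15661)) = 0.62353.
With S = 4 species, ln S = 1.38629, so J = 0.62353/1.38629 = 0.44978, i.e. 0.450 to 3 decimal places.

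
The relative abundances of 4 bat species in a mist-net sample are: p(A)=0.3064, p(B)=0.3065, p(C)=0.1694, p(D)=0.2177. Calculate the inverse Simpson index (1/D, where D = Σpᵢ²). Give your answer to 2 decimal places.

D = 0.3064² + 0.3065² + 0.1694² + 0.2177² = 0.093881 + 0.093942 + 0.028696 + 0.047393 = 0.263913 (working shown to 6 dp, full precision carried).
So 1/D = 3.7891, i.e. 3.79 to 2 decimal places.

3.79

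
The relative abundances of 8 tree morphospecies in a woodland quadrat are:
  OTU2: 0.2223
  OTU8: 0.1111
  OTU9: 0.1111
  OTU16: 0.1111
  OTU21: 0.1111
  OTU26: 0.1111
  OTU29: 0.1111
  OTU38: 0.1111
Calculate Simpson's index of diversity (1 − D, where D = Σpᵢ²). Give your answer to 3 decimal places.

0.864

D = 0.2223² + 0.1111² + 0.1111² + 0.1111² + 0.1111² + 0.1111² + 0.1111² + 0.1111² = 0.04942 + 0.01234 + 0.01234 + 0.01234 + 0.01234 + 0.01234 + 0.01234 + 0.01234 = 0.13582 (working shown to 5 dp, full precision carried).
So 1 − D = 0.86418, i.e. 0.864 to 3 decimal places.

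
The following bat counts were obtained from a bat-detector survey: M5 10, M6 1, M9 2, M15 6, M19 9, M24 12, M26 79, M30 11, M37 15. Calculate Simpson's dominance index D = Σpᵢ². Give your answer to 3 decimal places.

0.331

Total N = 10+1+2+6+9+12+79+11+15 = 145, so the proportions are 0.06897, 0.0069, 0.01379, 0.04138, 0.06207, 0.08276, 0.54483, 0.07586, 0.10345 (working shown to 5 dp, full precision carried).
D = 0.06897² + 0.0069² + 0.01379² + 0.04138² + 0.06207² + 0.08276² + 0.54483² + 0.07586² + 0.10345² = 0.00476 + 0.00005 + 0.00019 + 0.00171 + 0.00385 + 0.00685 + 0.29684 + 0.00576 + 0.01070 = 0.33070.
To 3 decimal places, D = 0.331.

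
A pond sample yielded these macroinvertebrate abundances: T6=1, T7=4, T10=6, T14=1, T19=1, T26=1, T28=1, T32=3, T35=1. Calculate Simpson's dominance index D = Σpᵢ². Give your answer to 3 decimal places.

0.186

Total N = 1+4+6+1+1+1+1+3+1 = 19, so the proportions are 0.05263, 0.21053, 0.31579, 0.05263, 0.05263, 0.05263, 0.05263, 0.15789, 0.05263 (working shown to 5 dp, full precision carried).
D = 0.05263² + 0.21053² + 0.31579² + 0.05263² + 0.05263² + 0.05263² + 0.05263² + 0.15789² + 0.05263² = 0.00277 + 0.04432 + 0.09972 + 0.00277 + 0.00277 + 0.00277 + 0.00277 + 0.02493 + 0.00277 = 0.18560.
To 3 decimal places, D = 0.186.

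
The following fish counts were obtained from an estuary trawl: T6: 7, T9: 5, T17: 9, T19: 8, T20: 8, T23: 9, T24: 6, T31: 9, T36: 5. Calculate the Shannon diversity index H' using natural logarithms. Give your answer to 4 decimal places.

2.1736

Total N = 7+5+9+8+8+9+6+9+5 = 66, so the proportions are 0.106061, 0.075758, 0.136364, 0.121212, 0.121212, 0.136364, 0.090909, 0.136364, 0.075758 (working shown to 6 dp, full precision carried).
Each pᵢ ln pᵢ term: 0.106061×(-2.243745)=-0.237973, 0.075758×(-2.580217)=-0.195471, 0.136364×(-1.992430)=-0.271695, 0.121212×(-2.110213)=-0.255783, 0.121212×(-2.110213)=-0.255783, 0.136364×(-1.992430)=-0.271695, 0.090909×(-2.397895)=-0.217990, 0.136364×(-1.992430)=-0.271695, 0.075758×(-2.580217)=-0.195471.
Sum = -2.173557, so H' = 2.1736.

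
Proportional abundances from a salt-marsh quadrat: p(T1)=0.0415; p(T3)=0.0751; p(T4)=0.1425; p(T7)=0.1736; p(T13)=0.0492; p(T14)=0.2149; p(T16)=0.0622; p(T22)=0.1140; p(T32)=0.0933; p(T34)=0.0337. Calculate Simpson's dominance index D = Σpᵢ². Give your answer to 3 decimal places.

0.133

D = 0.0415² + 0.0751² + 0.1425² + 0.1736² + 0.0492² + 0.2149² + 0.0622² + 0.114² + 0.0933² + 0.0337² = 0.00172 + 0.00564 + 0.02031 + 0.03014 + 0.00242 + 0.04618 + 0.00387 + 0.01300 + 0.00870 + 0.00114 = 0.13311 (working shown to 5 dp, full precision carried).
To 3 decimal places, D = 0.133.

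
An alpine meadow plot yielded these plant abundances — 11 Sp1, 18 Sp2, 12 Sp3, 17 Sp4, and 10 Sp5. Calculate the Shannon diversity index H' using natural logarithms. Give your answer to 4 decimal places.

1.5811

Total N = 11+18+12+17+10 = 68, so the proportions are 0.161765, 0.264706, 0.176471, 0.25, 0.147059 (working shown to 6 dp, full precision carried).
Each pᵢ ln pᵢ term: 0.161765×(-1.821612)=-0.294673, 0.264706×(-1.329136)=-0.351830, 0.176471×(-1.734601)=-0.306106, 0.25×(-1.386294)=-0.346574, 0.147059×(-1.916923)=-0.281900.
Sum = -1.581083, so H' = 1.5811.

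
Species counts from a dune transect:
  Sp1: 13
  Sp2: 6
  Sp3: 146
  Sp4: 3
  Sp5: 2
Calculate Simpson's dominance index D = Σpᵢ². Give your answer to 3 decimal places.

0.745

Total N = 13+6+146+3+2 = 170, so the proportions are 0.07647, 0.03529, 0.85882, 0.01765, 0.01176 (working shown to 5 dp, full precision carried).
D = 0.07647² + 0.03529² + 0.85882² + 0.01765² + 0.01176² = 0.00585 + 0.00125 + 0.73758 + 0.00031 + 0.00014 = 0.74512.
To 3 decimal places, D = 0.745.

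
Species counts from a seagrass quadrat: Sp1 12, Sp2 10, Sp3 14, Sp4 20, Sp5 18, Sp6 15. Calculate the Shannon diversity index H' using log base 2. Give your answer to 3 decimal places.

Total N = 12+10+14+20+18+15 = 89, so the proportions are 0.13483, 0.11236, 0.1573, 0.22472, 0.20225, 0.16854 (working shown to 5 dp, full precision carried).
Each pᵢ log₂ pᵢ term: 0.13483×(-2.89077)=-0.38977, 0.11236×(-3.15381)=-0.35436, 0.1573×(-2.66838)=-0.41974, 0.22472×(-2.15381)=-0.48400, 0.20225×(-2.30581)=-0.46634, 0.16854×(-2.56884)=-0.43295.
Sum = -2.54717, so H' = 2.547.

2.547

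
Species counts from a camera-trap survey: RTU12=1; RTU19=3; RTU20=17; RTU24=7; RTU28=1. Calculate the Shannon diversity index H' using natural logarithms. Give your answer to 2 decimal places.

1.12

Total N = 1+3+17+7+1 = 29, so the proportions are 0.0345, 0.1034, 0.5862, 0.2414, 0.0345 (working shown to 4 dp, full precision carried).
Each pᵢ ln pᵢ term: 0.0345×(-3.3673)=-0.1161, 0.1034×(-2.2687)=-0.2347, 0.5862×(-0.5341)=-0.3131, 0.2414×(-1.4214)=-0.3431, 0.0345×(-3.3673)=-0.1161.
Sum = -1.1231, so H' = 1.12.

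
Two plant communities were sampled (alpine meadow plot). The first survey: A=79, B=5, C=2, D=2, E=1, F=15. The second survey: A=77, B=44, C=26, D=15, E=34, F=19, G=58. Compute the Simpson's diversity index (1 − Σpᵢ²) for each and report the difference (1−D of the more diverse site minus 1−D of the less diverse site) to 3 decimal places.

The first survey: N=104, proportions 0.75962, 0.04808, 0.01923, 0.01923, 0.00962, 0.14423, giving 1−D = 0.39904 (working shown to 5 dp, full precision carried).
The second survey: N=273, proportions 0.28205, 0.16117, 0.09524, 0.05495, 0.12454, 0.0696, 0.21245, giving 1−D = 0.81689.
Difference = |0.39904 − 0.81689| = 0.41785, i.e. 0.418 to 3 decimal places.

0.418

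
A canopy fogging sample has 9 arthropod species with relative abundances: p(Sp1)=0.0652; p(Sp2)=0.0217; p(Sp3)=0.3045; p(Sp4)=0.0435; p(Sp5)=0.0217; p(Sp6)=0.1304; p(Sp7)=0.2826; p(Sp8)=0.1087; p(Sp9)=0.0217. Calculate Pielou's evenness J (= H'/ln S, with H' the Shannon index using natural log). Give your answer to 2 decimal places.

H' = −Σ pᵢ ln pᵢ = −((-0.1780) + (-0.0831) + (-0.3621) + (-0.1364) + (-0.0831) + (-0.2656) + (-0.3571) + (-0.2412) + (-0.0831)) = 1.7898 (working shown to 4 dp, full precision carried).
With S = 9 species, ln S = 2.1972, so J = 1.7898/2.1972 = 0.8146, i.e. 0.81 to 2 decimal places.

0.81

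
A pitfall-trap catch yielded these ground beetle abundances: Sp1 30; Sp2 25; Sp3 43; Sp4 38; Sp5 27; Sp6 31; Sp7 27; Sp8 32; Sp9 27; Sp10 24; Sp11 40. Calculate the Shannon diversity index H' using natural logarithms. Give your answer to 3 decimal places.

Total N = 30+25+43+38+27+31+27+32+27+24+40 = 344, so the proportions are 0.08721, 0.07267, 0.125, 0.11047, 0.07849, 0.09012, 0.07849, 0.09302, 0.07849, 0.06977, 0.11628 (working shown to 5 dp, full precision carried).
Each pᵢ ln pᵢ term: 0.08721×(-2.43944)=-0.21274, 0.07267×(-2.62177)=-0.19054, 0.125×(-2.07944)=-0.25993, 0.11047×(-2.20306)=-0.24336, 0.07849×(-2.54480)=-0.19974, 0.09012×(-2.40665)=-0.21688, 0.07849×(-2.54480)=-0.19974, 0.09302×(-2.37491)=-0.22092, 0.07849×(-2.54480)=-0.19974, 0.06977×(-2.66259)=-0.18576, 0.11628×(-2.15176)=-0.25020.
Sum = -2.37955, so H' = 2.380.

2.380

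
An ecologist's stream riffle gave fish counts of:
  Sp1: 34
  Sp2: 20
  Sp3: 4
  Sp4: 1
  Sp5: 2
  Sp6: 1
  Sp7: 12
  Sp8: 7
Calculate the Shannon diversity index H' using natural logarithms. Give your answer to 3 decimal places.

1.553

Total N = 34+20+4+1+2+1+12+7 = 81, so the proportions are 0.41975, 0.24691, 0.04938, 0.01235, 0.02469, 0.01235, 0.14815, 0.08642 (working shown to 5 dp, full precision carried).
Each pᵢ ln pᵢ term: 0.41975×(-0.86809)=-0.36438, 0.24691×(-1.39872)=-0.34536, 0.04938×(-3.00815)=-0.14855, 0.01235×(-4.39445)=-0.05425, 0.02469×(-3.70130)=-0.09139, 0.01235×(-4.39445)=-0.05425, 0.14815×(-1.90954)=-0.28290, 0.08642×(-2.44854)=-0.21160.
Sum = -1.55269, so H' = 1.553.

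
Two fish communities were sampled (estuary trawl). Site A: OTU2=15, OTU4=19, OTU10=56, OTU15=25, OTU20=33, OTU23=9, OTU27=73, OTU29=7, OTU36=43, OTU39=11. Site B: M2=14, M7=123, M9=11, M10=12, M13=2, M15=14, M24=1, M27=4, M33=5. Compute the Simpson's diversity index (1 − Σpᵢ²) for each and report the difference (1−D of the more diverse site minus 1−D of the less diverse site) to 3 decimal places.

0.306

Site A: N=291, proportions 0.051546, 0.065292, 0.19244, 0.085911, 0.113402, 0.030928, 0.250859, 0.024055, 0.147766, 0.037801, giving 1−D = 0.848077 (working shown to 6 dp, full precision carried).
Site B: N=186, proportions 0.075269, 0.66129, 0.05914, 0.064516, 0.010753, 0.075269, 0.005376, 0.021505, 0.026882, giving 1−D = 0.542375.
Difference = |0.848077 − 0.542375| = 0.305702, i.e. 0.306 to 3 decimal places.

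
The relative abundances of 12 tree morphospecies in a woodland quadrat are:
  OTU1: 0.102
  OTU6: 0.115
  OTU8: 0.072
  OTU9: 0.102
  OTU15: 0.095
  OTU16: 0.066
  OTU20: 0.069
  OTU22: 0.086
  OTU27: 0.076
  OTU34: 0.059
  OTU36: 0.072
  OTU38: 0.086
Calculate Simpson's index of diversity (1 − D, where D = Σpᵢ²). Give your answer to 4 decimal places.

D = 0.102² + 0.115² + 0.072² + 0.102² + 0.095² + 0.066² + 0.069² + 0.086² + 0.076² + 0.059² + 0.072² + 0.086² = 0.010404 + 0.013225 + 0.005184 + 0.010404 + 0.009025 + 0.004356 + 0.004761 + 0.007396 + 0.005776 + 0.003481 + 0.005184 + 0.007396 = 0.086592 (working shown to 6 dp, full precision carried).
So 1 − D = 0.913408, i.e. 0.9134 to 4 decimal places.

0.9134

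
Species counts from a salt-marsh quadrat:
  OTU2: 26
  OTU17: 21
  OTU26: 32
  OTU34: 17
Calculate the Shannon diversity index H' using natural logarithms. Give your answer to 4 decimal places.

1.3590

Total N = 26+21+32+17 = 96, so the proportions are 0.270833, 0.21875, 0.333333, 0.177083 (working shown to 6 dp, full precision carried).
Each pᵢ ln pᵢ term: 0.270833×(-1.306252)=-0.353776, 0.21875×(-1.519826)=-0.332462, 0.333333×(-1.098612)=-0.366204, 0.177083×(-1.731135)=-0.306555.
Sum = -1.358998, so H' = 1.3590.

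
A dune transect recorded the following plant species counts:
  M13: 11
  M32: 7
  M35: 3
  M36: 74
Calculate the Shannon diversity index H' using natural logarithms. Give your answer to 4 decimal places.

Total N = 11+7+3+74 = 95, so the proportions are 0.115789, 0.073684, 0.031579, 0.778947 (working shown to 6 dp, full precision carried).
Each pᵢ ln pᵢ term: 0.115789×(-2.155982)=-0.249640, 0.073684×(-2.607967)=-0.192166, 0.031579×(-3.455265)=-0.109114, 0.778947×(-0.249812)=-0.194590.
Sum = -0.745510, so H' = 0.7455.

0.7455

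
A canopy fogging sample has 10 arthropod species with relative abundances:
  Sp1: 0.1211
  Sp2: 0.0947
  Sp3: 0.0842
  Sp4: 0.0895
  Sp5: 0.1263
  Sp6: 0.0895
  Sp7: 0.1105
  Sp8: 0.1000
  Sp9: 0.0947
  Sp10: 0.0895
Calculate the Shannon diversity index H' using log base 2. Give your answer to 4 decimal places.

Each pᵢ log₂ pᵢ term (working shown to 6 dp, full precision carried): 0.1211×(-3.045729)=-0.368838, 0.0947×(-3.400492)=-0.322027, 0.0842×(-3.570036)=-0.300597, 0.0895×(-3.481969)=-0.311636, 0.1263×(-2.985073)=-0.377015, 0.0895×(-3.481969)=-0.311636, 0.1105×(-3.177882)=-0.351156, 0.1×(-3.321928)=-0.332193, 0.0947×(-3.400492)=-0.322027, 0.0895×(-3.481969)=-0.311636.
Sum = -3.308760, so H' = 3.3088.

3.3088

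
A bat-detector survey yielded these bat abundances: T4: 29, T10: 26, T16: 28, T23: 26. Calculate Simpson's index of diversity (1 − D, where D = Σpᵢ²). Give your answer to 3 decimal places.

0.749

Total N = 29+26+28+26 = 109, so the proportions are 0.26606, 0.23853, 0.25688, 0.23853 (working shown to 5 dp, full precision carried).
D = 0.26606² + 0.23853² + 0.25688² + 0.23853² = 0.07079 + 0.05690 + 0.06599 + 0.05690 = 0.25057.
So 1 − D = 0.74943, i.e. 0.749 to 3 decimal places.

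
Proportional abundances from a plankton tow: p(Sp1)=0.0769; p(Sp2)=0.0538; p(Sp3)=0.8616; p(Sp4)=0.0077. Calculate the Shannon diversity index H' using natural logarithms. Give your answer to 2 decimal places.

0.52

Each pᵢ ln pᵢ term (working shown to 4 dp, full precision carried): 0.0769×(-2.5652)=-0.1973, 0.0538×(-2.9225)=-0.1572, 0.8616×(-0.1490)=-0.1283, 0.0077×(-4.8665)=-0.0375.
Sum = -0.5203, so H' = 0.52.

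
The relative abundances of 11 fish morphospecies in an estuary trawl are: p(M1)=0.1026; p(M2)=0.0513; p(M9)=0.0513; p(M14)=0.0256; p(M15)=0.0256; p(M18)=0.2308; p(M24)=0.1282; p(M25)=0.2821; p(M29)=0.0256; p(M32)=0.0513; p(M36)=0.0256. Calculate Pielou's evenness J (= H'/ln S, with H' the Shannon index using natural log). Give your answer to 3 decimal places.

0.844

H' = −Σ pᵢ ln pᵢ = −((-0.23361) + (-0.15236) + (-0.15236) + (-0.09383) + (-0.09383) + (-0.33840) + (-0.26334) + (-0.35700) + (-0.09383) + (-0.15236) + (-0.09383)) = 2.02476 (working shown to 5 dp, full precision carried).
With S = 11 species, ln S = 2.39790, so J = 2.02476/2.39790 = 0.84439, i.e. 0.844 to 3 decimal places.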